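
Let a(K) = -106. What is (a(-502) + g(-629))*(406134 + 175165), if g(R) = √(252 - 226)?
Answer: -61617694 + 581299*√26 ≈ -5.8654e+7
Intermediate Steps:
g(R) = √26
(a(-502) + g(-629))*(406134 + 175165) = (-106 + √26)*(406134 + 175165) = (-106 + √26)*581299 = -61617694 + 581299*√26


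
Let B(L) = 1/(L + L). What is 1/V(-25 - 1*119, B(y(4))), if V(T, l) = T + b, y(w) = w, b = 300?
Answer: 1/156 ≈ 0.0064103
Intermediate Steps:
B(L) = 1/(2*L)
V(T, l) = 300 + T (V(T, l) = T + 300 = 300 + T)
1/V(-25 - 1*119, B(y(4))) = 1/(300 + (-25 - 1*119)) = 1/(300 + (-25 - 119)) = 1/(300 - 144) = 1/156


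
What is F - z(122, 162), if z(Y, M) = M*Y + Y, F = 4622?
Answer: -15264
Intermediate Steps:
z(Y, M) = Y + M*Y
F - z(122, 162) = 4622 - 122*(1 + 162) = 4622 - 122*163 = 4622 - 1*19886 = 4622 - 19886 = -15264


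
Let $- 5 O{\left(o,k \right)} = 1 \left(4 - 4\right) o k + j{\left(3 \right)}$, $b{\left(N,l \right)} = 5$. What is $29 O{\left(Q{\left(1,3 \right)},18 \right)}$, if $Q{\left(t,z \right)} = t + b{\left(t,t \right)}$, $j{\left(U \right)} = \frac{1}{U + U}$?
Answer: $- \frac{29}{30} \approx -0.96667$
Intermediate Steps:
$j{\left(U \right)} = \frac{1}{2 U}$
$Q{\left(t,z \right)} = 5 + t$ ($Q{\left(t,z \right)} = t + 5 = 5 + t$)
$O{\left(o,k \right)} = - \frac{1}{30}$ ($O{\left(o,k \right)} = - \frac{1 \left(4 - 4\right) o k + \frac{1}{2 \cdot 3}}{5} = - \frac{1 \cdot 0 o k + \frac{1}{2} \cdot \frac{1}{3}}{5} = - \frac{0 o k + \frac{1}{6}}{5} = - \frac{0 k + \frac{1}{6}}{5} = - \frac{0 + \frac{1}{6}}{5} = \left(- \frac{1}{5}\right) \frac{1}{6} = - \frac{1}{30}$)
$29 O{\left(Q{\left(1,3 \right)},18 \right)} = 29 \left(- \frac{1}{30}\right) = - \frac{29}{30}$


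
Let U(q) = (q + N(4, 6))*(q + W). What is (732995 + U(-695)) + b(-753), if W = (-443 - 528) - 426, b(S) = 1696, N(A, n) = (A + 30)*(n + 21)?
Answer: 268175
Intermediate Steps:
N(A, n) = (21 + n)*(30 + A) (N(A, n) = (30 + A)*(21 + n) = (21 + n)*(30 + A))
W = -1397 (W = -971 - 426 = -1397)
U(q) = (-1397 + q)*(918 + q) (U(q) = (q + (630 + 21*4 + 30*6 + 4*6))*(q - 1397) = (q + (630 + 84 + 180 + 24))*(-1397 + q) = (q + 918)*(-1397 + q) = (918 + q)*(-1397 + q) = (-1397 + q)*(918 + q))
(732995 + U(-695)) + b(-753) = (732995 + (-1282446 + (-695)² - 479*(-695))) + 1696 = (732995 + (-1282446 + 483025 + 332905)) + 1696 = (732995 - 466516) + 1696 = 266479 + 1696 = 268175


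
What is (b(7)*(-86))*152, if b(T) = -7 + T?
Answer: 0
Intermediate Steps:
(b(7)*(-86))*152 = ((-7 + 7)*(-86))*152 = (0*(-86))*152 = 0*152 = 0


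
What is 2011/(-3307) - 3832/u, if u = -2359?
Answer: 7928475/7801213 ≈ 1.0163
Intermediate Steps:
2011/(-3307) - 3832/u = 2011/(-3307) - 3832/(-2359) = 2011*(-1/3307) - 3832*(-1/2359) = -2011/3307 + 3832/2359 = 7928475/7801213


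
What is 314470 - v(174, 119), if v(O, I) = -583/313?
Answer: 98429693/313 ≈ 3.1447e+5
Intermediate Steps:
v(O, I) = -583/313 (v(O, I) = -583*1/313 = -583/313)
314470 - v(174, 119) = 314470 - 1*(-583/313) = 314470 + 583/313 = 98429693/313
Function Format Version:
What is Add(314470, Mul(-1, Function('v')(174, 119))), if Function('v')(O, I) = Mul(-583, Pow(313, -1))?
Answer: Rational(98429693, 313) ≈ 3.1447e+5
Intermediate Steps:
Function('v')(O, I) = Rational(-583, 313) (Function('v')(O, I) = Mul(-583, Rational(1, 313)) = Rational(-583, 313))
Add(314470, Mul(-1, Function('v')(174, 119))) = Add(314470, Mul(-1, Rational(-583, 313))) = Add(314470, Rational(583, 313)) = Rational(98429693, 313)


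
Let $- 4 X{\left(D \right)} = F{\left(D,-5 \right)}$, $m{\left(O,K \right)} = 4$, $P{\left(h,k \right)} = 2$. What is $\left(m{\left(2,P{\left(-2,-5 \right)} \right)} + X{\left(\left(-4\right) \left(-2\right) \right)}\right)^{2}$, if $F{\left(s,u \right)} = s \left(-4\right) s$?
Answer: $4624$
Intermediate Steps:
$F{\left(s,u \right)} = - 4 s^{2}$ ($F{\left(s,u \right)} = - 4 s s = - 4 s^{2}$)
$X{\left(D \right)} = D^{2}$ ($X{\left(D \right)} = - \frac{\left(-4\right) D^{2}}{4} = D^{2}$)
$\left(m{\left(2,P{\left(-2,-5 \right)} \right)} + X{\left(\left(-4\right) \left(-2\right) \right)}\right)^{2} = \left(4 + \left(\left(-4\right) \left(-2\right)\right)^{2}\right)^{2} = \left(4 + 8^{2}\right)^{2} = \left(4 + 64\right)^{2} = 68^{2} = 4624$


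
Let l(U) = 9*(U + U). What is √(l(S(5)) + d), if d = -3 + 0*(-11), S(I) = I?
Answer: √87 ≈ 9.3274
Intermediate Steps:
l(U) = 18*U (l(U) = 9*(2*U) = 18*U)
d = -3 (d = -3 + 0 = -3)
√(l(S(5)) + d) = √(18*5 - 3) = √(90 - 3) = √87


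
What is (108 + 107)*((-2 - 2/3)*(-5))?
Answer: 8600/3 ≈ 2866.7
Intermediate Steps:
(108 + 107)*((-2 - 2/3)*(-5)) = 215*((-2 - 2*1/3)*(-5)) = 215*((-2 - 2/3)*(-5)) = 215*(-8/3*(-5)) = 215*(40/3) = 8600/3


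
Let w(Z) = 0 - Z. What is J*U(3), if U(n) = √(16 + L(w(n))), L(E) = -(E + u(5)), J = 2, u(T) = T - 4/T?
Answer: 2*√370/5 ≈ 7.6942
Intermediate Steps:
w(Z) = -Z
L(E) = -21/5 - E (L(E) = -(E + (5 - 4/5)) = -(E + (5 - 4*⅕)) = -(E + (5 - ⅘)) = -(E + 21/5) = -(21/5 + E) = -21/5 - E)
U(n) = √(59/5 + n) (U(n) = √(16 + (-21/5 - (-1)*n)) = √(16 + (-21/5 + n)) = √(59/5 + n))
J*U(3) = 2*(√(295 + 25*3)/5) = 2*(√(295 + 75)/5) = 2*(√370/5) = 2*√370/5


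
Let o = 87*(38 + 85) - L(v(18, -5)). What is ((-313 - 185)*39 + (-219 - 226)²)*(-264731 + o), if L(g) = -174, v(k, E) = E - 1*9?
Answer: -45339443168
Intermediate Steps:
v(k, E) = -9 + E (v(k, E) = E - 9 = -9 + E)
o = 10875 (o = 87*(38 + 85) - 1*(-174) = 87*123 + 174 = 10701 + 174 = 10875)
((-313 - 185)*39 + (-219 - 226)²)*(-264731 + o) = ((-313 - 185)*39 + (-219 - 226)²)*(-264731 + 10875) = (-498*39 + (-445)²)*(-253856) = (-19422 + 198025)*(-253856) = 178603*(-253856) = -45339443168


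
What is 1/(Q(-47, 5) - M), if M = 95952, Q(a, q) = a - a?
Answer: -1/95952 ≈ -1.0422e-5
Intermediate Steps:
Q(a, q) = 0
1/(Q(-47, 5) - M) = 1/(0 - 1*95952) = 1/(0 - 95952) = 1/(-95952) = -1/95952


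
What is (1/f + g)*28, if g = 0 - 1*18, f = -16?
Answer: -2023/4 ≈ -505.75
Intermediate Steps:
g = -18 (g = 0 - 18 = -18)
(1/f + g)*28 = (1/(-16) - 18)*28 = (-1/16 - 18)*28 = -289/16*28 = -2023/4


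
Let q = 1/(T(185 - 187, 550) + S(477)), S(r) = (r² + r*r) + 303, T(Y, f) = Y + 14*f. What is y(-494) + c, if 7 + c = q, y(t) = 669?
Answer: 306545059/463059 ≈ 662.00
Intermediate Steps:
S(r) = 303 + 2*r² (S(r) = (r² + r²) + 303 = 2*r² + 303 = 303 + 2*r²)
q = 1/463059 (q = 1/(((185 - 187) + 14*550) + (303 + 2*477²)) = 1/((-2 + 7700) + (303 + 2*227529)) = 1/(7698 + (303 + 455058)) = 1/(7698 + 455361) = 1/463059 ≈ 2.1596e-6)
c = -3241412/463059 (c = -7 + 1/463059 = -3241412/463059 ≈ -7.0000)
y(-494) + c = 669 - 3241412/463059 = 306545059/463059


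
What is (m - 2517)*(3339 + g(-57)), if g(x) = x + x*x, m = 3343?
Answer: 5394606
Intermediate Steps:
g(x) = x + x²
(m - 2517)*(3339 + g(-57)) = (3343 - 2517)*(3339 - 57*(1 - 57)) = 826*(3339 - 57*(-56)) = 826*(3339 + 3192) = 826*6531 = 5394606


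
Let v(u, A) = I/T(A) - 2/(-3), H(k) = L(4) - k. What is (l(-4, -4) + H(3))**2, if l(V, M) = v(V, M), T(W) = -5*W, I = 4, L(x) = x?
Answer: 784/225 ≈ 3.4844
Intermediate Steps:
H(k) = 4 - k
v(u, A) = 2/3 - 4/(5*A) (v(u, A) = 4/((-5*A)) - 2/(-3) = 4*(-1/(5*A)) - 2*(-1/3) = -4/(5*A) + 2/3 = 2/3 - 4/(5*A))
l(V, M) = 2*(-6 + 5*M)/(15*M)
(l(-4, -4) + H(3))**2 = ((2/15)*(-6 + 5*(-4))/(-4) + (4 - 1*3))**2 = ((2/15)*(-1/4)*(-6 - 20) + (4 - 3))**2 = ((2/15)*(-1/4)*(-26) + 1)**2 = (13/15 + 1)**2 = (28/15)**2 = 784/225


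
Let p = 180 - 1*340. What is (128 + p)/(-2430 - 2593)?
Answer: 32/5023 ≈ 0.0063707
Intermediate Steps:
p = -160 (p = 180 - 340 = -160)
(128 + p)/(-2430 - 2593) = (128 - 160)/(-2430 - 2593) = -32/(-5023) = -32*(-1/5023) = 32/5023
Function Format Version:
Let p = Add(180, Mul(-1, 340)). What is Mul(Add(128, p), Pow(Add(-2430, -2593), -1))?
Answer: Rational(32, 5023) ≈ 0.0063707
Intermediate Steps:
p = -160 (p = Add(180, -340) = -160)
Mul(Add(128, p), Pow(Add(-2430, -2593), -1)) = Mul(Add(128, -160), Pow(Add(-2430, -2593), -1)) = Mul(-32, Pow(-5023, -1)) = Mul(-32, Rational(-1, 5023)) = Rational(32, 5023)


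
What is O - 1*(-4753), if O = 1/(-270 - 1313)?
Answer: 7523998/1583 ≈ 4753.0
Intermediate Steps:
O = -1/1583 (O = 1/(-1583) = -1/1583 ≈ -0.00063171)
O - 1*(-4753) = -1/1583 - 1*(-4753) = -1/1583 + 4753 = 7523998/1583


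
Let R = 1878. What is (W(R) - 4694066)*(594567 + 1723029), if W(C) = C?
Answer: -10874596140048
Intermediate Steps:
(W(R) - 4694066)*(594567 + 1723029) = (1878 - 4694066)*(594567 + 1723029) = -4692188*2317596 = -10874596140048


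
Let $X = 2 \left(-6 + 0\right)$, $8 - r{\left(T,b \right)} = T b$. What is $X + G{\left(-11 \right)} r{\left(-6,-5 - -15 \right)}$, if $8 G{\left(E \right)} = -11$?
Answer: $- \frac{211}{2} \approx -105.5$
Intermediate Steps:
$G{\left(E \right)} = - \frac{11}{8}$ ($G{\left(E \right)} = \frac{1}{8} \left(-11\right) = - \frac{11}{8}$)
$r{\left(T,b \right)} = 8 - T b$
$X = -12$ ($X = 2 \left(-6\right) = -12$)
$X + G{\left(-11 \right)} r{\left(-6,-5 - -15 \right)} = -12 - \frac{11 \left(8 - - 6 \left(-5 - -15\right)\right)}{8} = -12 - \frac{11 \left(8 - - 6 \left(-5 + 15\right)\right)}{8} = -12 - \frac{11 \left(8 - \left(-6\right) 10\right)}{8} = -12 - \frac{11 \left(8 + 60\right)}{8} = -12 - \frac{187}{2} = - \frac{211}{2}$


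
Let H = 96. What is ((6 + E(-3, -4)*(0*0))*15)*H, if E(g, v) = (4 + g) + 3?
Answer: 8640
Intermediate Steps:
E(g, v) = 7 + g
((6 + E(-3, -4)*(0*0))*15)*H = ((6 + (7 - 3)*(0*0))*15)*96 = ((6 + 4*0)*15)*96 = ((6 + 0)*15)*96 = (6*15)*96 = 90*96 = 8640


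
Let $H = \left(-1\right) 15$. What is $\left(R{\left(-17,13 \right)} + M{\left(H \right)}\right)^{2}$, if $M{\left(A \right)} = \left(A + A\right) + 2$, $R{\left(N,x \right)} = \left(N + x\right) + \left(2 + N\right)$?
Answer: $2209$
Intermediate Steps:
$R{\left(N,x \right)} = 2 + x + 2 N$
$H = -15$
$M{\left(A \right)} = 2 + 2 A$ ($M{\left(A \right)} = 2 A + 2 = 2 + 2 A$)
$\left(R{\left(-17,13 \right)} + M{\left(H \right)}\right)^{2} = \left(\left(2 + 13 + 2 \left(-17\right)\right) + \left(2 + 2 \left(-15\right)\right)\right)^{2} = \left(\left(2 + 13 - 34\right) + \left(2 - 30\right)\right)^{2} = \left(-19 - 28\right)^{2} = \left(-47\right)^{2} = 2209$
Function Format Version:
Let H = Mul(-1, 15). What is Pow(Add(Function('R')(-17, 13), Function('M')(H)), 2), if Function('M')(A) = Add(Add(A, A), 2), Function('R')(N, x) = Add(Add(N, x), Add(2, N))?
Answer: 2209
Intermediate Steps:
Function('R')(N, x) = Add(2, x, Mul(2, N))
H = -15
Function('M')(A) = Add(2, Mul(2, A)) (Function('M')(A) = Add(Mul(2, A), 2) = Add(2, Mul(2, A)))
Pow(Add(Function('R')(-17, 13), Function('M')(H)), 2) = Pow(Add(Add(2, 13, Mul(2, -17)), Add(2, Mul(2, -15))), 2) = Pow(Add(Add(2, 13, -34), Add(2, -30)), 2) = Pow(Add(-19, -28), 2) = Pow(-47, 2) = 2209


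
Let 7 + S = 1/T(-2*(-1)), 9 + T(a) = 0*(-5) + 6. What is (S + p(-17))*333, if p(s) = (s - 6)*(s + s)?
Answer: 257964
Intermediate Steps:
T(a) = -3 (T(a) = -9 + (0*(-5) + 6) = -9 + (0 + 6) = -9 + 6 = -3)
p(s) = 2*s*(-6 + s) (p(s) = (-6 + s)*(2*s) = 2*s*(-6 + s))
S = -22/3 (S = -7 + 1/(-3) = -7 - ⅓ = -22/3 ≈ -7.3333)
(S + p(-17))*333 = (-22/3 + 2*(-17)*(-6 - 17))*333 = (-22/3 + 2*(-17)*(-23))*333 = (-22/3 + 782)*333 = (2324/3)*333 = 257964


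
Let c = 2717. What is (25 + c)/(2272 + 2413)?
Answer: 2742/4685 ≈ 0.58527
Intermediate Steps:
(25 + c)/(2272 + 2413) = (25 + 2717)/(2272 + 2413) = 2742/4685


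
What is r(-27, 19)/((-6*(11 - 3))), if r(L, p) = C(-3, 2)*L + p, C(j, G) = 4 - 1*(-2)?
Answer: 143/48 ≈ 2.9792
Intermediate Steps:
C(j, G) = 6 (C(j, G) = 4 + 2 = 6)
r(L, p) = p + 6*L (r(L, p) = 6*L + p = p + 6*L)
r(-27, 19)/((-6*(11 - 3))) = (19 + 6*(-27))/((-6*(11 - 3))) = (19 - 162)/((-6*8)) = -143/(-48) = -143*(-1/48) = 143/48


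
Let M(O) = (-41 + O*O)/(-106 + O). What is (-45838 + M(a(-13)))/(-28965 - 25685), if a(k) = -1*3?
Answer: 499631/595685 ≈ 0.83875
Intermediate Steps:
a(k) = -3
M(O) = (-41 + O²)/(-106 + O)
(-45838 + M(a(-13)))/(-28965 - 25685) = (-45838 + (-41 + (-3)²)/(-106 - 3))/(-28965 - 25685) = (-45838 + (-41 + 9)/(-109))/(-54650) = (-45838 - 1/109*(-32))*(-1/54650) = (-45838 + 32/109)*(-1/54650) = -4996310/109*(-1/54650) = 499631/595685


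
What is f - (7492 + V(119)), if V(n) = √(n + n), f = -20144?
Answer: -27636 - √238 ≈ -27651.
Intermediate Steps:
V(n) = √2*√n (V(n) = √(2*n) = √2*√n)
f - (7492 + V(119)) = -20144 - (7492 + √2*√119) = -20144 - (7492 + √238) = -20144 + (-7492 - √238) = -27636 - √238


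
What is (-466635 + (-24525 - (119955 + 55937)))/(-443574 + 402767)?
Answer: 667052/40807 ≈ 16.346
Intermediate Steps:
(-466635 + (-24525 - (119955 + 55937)))/(-443574 + 402767) = (-466635 + (-24525 - 1*175892))/(-40807) = (-466635 + (-24525 - 175892))*(-1/40807) = (-466635 - 200417)*(-1/40807) = -667052*(-1/40807) = 667052/40807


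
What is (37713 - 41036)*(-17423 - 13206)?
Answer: 101780167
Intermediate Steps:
(37713 - 41036)*(-17423 - 13206) = -3323*(-30629) = 101780167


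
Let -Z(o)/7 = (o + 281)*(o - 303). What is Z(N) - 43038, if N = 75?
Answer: 525138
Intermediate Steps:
Z(o) = -7*(-303 + o)*(281 + o) (Z(o) = -7*(o + 281)*(o - 303) = -7*(281 + o)*(-303 + o) = -7*(-303 + o)*(281 + o))
Z(N) - 43038 = (596001 - 7*75² + 154*75) - 43038 = (596001 - 7*5625 + 11550) - 43038 = (596001 - 39375 + 11550) - 43038 = 568176 - 43038 = 525138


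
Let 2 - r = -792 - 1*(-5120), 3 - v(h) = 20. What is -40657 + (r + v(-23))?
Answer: -45000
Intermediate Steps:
v(h) = -17 (v(h) = 3 - 1*20 = 3 - 20 = -17)
r = -4326 (r = 2 - (-792 - 1*(-5120)) = 2 - (-792 + 5120) = 2 - 1*4328 = 2 - 4328 = -4326)
-40657 + (r + v(-23)) = -40657 + (-4326 - 17) = -40657 - 4343 = -45000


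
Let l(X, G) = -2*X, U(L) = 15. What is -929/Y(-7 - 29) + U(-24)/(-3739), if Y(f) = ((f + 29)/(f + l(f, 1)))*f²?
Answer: 3469751/942228 ≈ 3.6825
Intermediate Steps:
Y(f) = -f*(29 + f) (Y(f) = ((f + 29)/(f - 2*f))*f² = ((29 + f)/((-f)))*f² = ((29 + f)*(-1/f))*f² = (-(29 + f)/f)*f² = -f*(29 + f))
-929/Y(-7 - 29) + U(-24)/(-3739) = -929*(-1/((-7 - 29)*(29 + (-7 - 29)))) + 15/(-3739) = -929*1/(36*(29 - 36)) + 15*(-1/3739) = -929/((-1*(-36)*(-7))) - 15/3739 = -929/(-252) - 15/3739 = -929*(-1/252) - 15/3739 = 929/252 - 15/3739 = 3469751/942228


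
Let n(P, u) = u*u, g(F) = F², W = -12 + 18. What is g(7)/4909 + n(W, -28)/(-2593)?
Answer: -3721599/12729037 ≈ -0.29237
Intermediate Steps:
W = 6
n(P, u) = u²
g(7)/4909 + n(W, -28)/(-2593) = 7²/4909 + (-28)²/(-2593) = 49*(1/4909) + 784*(-1/2593) = 49/4909 - 784/2593 = -3721599/12729037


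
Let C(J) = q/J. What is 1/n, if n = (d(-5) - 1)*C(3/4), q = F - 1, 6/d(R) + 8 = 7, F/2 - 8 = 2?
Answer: -3/532 ≈ -0.0056391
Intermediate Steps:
F = 20 (F = 16 + 2*2 = 16 + 4 = 20)
d(R) = -6 (d(R) = 6/(-8 + 7) = 6/(-1) = 6*(-1) = -6)
q = 19 (q = 20 - 1 = 19)
C(J) = 19/J
n = -532/3 (n = (-6 - 1)*(19/((3/4))) = -133/(3*(1/4)) = -133/3/4 = -133*4/3 = -7*76/3 = -532/3 ≈ -177.33)
1/n = 1/(-532/3) = -3/532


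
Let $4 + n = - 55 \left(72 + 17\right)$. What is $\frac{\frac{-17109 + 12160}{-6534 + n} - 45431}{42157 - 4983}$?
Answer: $- \frac{259703837}{212505171} \approx -1.2221$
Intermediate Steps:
$n = -4899$ ($n = -4 - 55 \left(72 + 17\right) = -4 - 4895 = -4899$)
$\frac{\frac{-17109 + 12160}{-6534 + n} - 45431}{42157 - 4983} = \frac{\frac{-17109 + 12160}{-6534 - 4899} - 45431}{42157 - 4983} = \frac{- \frac{4949}{-11433} - 45431}{37174} = \left(\left(-4949\right) \left(- \frac{1}{11433}\right) - 45431\right) \frac{1}{37174} = \left(\frac{4949}{11433} - 45431\right) \frac{1}{37174} = \left(- \frac{519407674}{11433}\right) \frac{1}{37174} = - \frac{259703837}{212505171}$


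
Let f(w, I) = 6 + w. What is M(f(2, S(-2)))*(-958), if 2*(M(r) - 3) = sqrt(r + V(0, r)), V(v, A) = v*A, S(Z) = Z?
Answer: -2874 - 958*sqrt(2) ≈ -4228.8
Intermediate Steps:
V(v, A) = A*v
M(r) = 3 + sqrt(r)/2 (M(r) = 3 + sqrt(r + r*0)/2 = 3 + sqrt(r + 0)/2 = 3 + sqrt(r)/2)
M(f(2, S(-2)))*(-958) = (3 + sqrt(6 + 2)/2)*(-958) = (3 + sqrt(8)/2)*(-958) = (3 + (2*sqrt(2))/2)*(-958) = (3 + sqrt(2))*(-958) = -2874 - 958*sqrt(2)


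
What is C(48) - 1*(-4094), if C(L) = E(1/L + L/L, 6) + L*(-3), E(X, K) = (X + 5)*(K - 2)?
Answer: 47689/12 ≈ 3974.1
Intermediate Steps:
E(X, K) = (-2 + K)*(5 + X) (E(X, K) = (5 + X)*(-2 + K) = (-2 + K)*(5 + X))
C(L) = 24 - 3*L + 4/L (C(L) = (-10 - 2*(1/L + L/L) + 5*6 + 6*(1/L + L/L)) + L*(-3) = (-10 - 2*(1/L + 1) + 30 + 6*(1/L + 1)) - 3*L = (-10 - 2*(1 + 1/L) + 30 + 6*(1 + 1/L)) - 3*L = (-10 + (-2 - 2/L) + 30 + (6 + 6/L)) - 3*L = (24 + 4/L) - 3*L = 24 - 3*L + 4/L)
C(48) - 1*(-4094) = (24 - 3*48 + 4/48) - 1*(-4094) = (24 - 144 + 4*(1/48)) + 4094 = (24 - 144 + 1/12) + 4094 = -1439/12 + 4094 = 47689/12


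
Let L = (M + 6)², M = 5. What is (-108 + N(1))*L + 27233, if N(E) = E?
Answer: 14286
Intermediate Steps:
L = 121 (L = (5 + 6)² = 11² = 121)
(-108 + N(1))*L + 27233 = (-108 + 1)*121 + 27233 = -107*121 + 27233 = -12947 + 27233 = 14286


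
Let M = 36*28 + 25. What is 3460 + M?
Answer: 4493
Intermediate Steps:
M = 1033 (M = 1008 + 25 = 1033)
3460 + M = 3460 + 1033 = 4493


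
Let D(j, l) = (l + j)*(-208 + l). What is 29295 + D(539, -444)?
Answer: -32645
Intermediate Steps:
D(j, l) = (-208 + l)*(j + l) (D(j, l) = (j + l)*(-208 + l) = (-208 + l)*(j + l))
29295 + D(539, -444) = 29295 + ((-444)² - 208*539 - 208*(-444) + 539*(-444)) = 29295 + (197136 - 112112 + 92352 - 239316) = 29295 - 61940 = -32645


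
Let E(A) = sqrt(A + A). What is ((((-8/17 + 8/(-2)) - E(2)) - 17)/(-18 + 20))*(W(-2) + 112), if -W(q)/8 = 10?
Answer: -6384/17 ≈ -375.53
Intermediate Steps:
E(A) = sqrt(2)*sqrt(A) (E(A) = sqrt(2*A) = sqrt(2)*sqrt(A))
W(q) = -80 (W(q) = -8*10 = -80)
((((-8/17 + 8/(-2)) - E(2)) - 17)/(-18 + 20))*(W(-2) + 112) = ((((-8/17 + 8/(-2)) - sqrt(2)*sqrt(2)) - 17)/(-18 + 20))*(-80 + 112) = ((((-8*1/17 + 8*(-1/2)) - 1*2) - 17)/2)*32 = ((((-8/17 - 4) - 2) - 17)*(1/2))*32 = (((-76/17 - 2) - 17)*(1/2))*32 = ((-110/17 - 17)*(1/2))*32 = -399/17*1/2*32 = -399/34*32 = -6384/17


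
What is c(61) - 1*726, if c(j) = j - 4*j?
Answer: -909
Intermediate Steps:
c(j) = -3*j (c(j) = j - 4*j = -3*j)
c(61) - 1*726 = -3*61 - 1*726 = -183 - 726 = -909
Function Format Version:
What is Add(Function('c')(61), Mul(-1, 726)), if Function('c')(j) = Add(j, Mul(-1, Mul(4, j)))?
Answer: -909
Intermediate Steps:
Function('c')(j) = Mul(-3, j) (Function('c')(j) = Add(j, Mul(-4, j)) = Mul(-3, j))
Add(Function('c')(61), Mul(-1, 726)) = Add(Mul(-3, 61), Mul(-1, 726)) = Add(-183, -726) = -909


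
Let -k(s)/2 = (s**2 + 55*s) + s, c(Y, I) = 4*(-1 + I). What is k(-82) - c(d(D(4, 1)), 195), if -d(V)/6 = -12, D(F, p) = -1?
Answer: -5040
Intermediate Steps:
d(V) = 72 (d(V) = -6*(-12) = 72)
c(Y, I) = -4 + 4*I
k(s) = -112*s - 2*s**2 (k(s) = -2*((s**2 + 55*s) + s) = -2*(s**2 + 56*s) = -112*s - 2*s**2)
k(-82) - c(d(D(4, 1)), 195) = -2*(-82)*(56 - 82) - (-4 + 4*195) = -2*(-82)*(-26) - (-4 + 780) = -4264 - 1*776 = -4264 - 776 = -5040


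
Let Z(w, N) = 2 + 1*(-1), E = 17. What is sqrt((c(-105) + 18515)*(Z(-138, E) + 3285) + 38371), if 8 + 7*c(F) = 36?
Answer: sqrt(60891805) ≈ 7803.3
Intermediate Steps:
c(F) = 4 (c(F) = -8/7 + (1/7)*36 = -8/7 + 36/7 = 4)
Z(w, N) = 1 (Z(w, N) = 2 - 1 = 1)
sqrt((c(-105) + 18515)*(Z(-138, E) + 3285) + 38371) = sqrt((4 + 18515)*(1 + 3285) + 38371) = sqrt(18519*3286 + 38371) = sqrt(60853434 + 38371) = sqrt(60891805)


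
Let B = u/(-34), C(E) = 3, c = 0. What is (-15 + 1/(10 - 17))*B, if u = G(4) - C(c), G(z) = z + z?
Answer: 265/119 ≈ 2.2269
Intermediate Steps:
G(z) = 2*z
u = 5 (u = 2*4 - 1*3 = 8 - 3 = 5)
B = -5/34 (B = 5/(-34) = 5*(-1/34) = -5/34 ≈ -0.14706)
(-15 + 1/(10 - 17))*B = (-15 + 1/(10 - 17))*(-5/34) = (-15 + 1/(-7))*(-5/34) = (-15 - 1/7)*(-5/34) = -106/7*(-5/34) = 265/119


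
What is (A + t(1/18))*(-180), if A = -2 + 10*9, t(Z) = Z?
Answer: -15850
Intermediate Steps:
A = 88 (A = -2 + 90 = 88)
(A + t(1/18))*(-180) = (88 + 1/18)*(-180) = (1585/18)*(-180) = -15850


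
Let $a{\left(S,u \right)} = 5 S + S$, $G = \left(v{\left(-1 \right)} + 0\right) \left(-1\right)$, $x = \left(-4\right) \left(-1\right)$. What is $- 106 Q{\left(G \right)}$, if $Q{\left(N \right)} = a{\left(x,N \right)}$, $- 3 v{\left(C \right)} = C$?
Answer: $-2544$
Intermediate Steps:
$x = 4$
$v{\left(C \right)} = - \frac{C}{3}$
$G = - \frac{1}{3}$ ($G = \left(\left(- \frac{1}{3}\right) \left(-1\right) + 0\right) \left(-1\right) = \left(\frac{1}{3} + 0\right) \left(-1\right) = \frac{1}{3} \left(-1\right) = - \frac{1}{3} \approx -0.33333$)
$a{\left(S,u \right)} = 6 S$
$Q{\left(N \right)} = 24$ ($Q{\left(N \right)} = 6 \cdot 4 = 24$)
$- 106 Q{\left(G \right)} = \left(-106\right) 24 = -2544$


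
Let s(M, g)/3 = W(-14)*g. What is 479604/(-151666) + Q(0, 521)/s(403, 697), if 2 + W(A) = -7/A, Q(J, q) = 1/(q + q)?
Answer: -783728885699/247839913089 ≈ -3.1622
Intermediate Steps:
Q(J, q) = 1/(2*q)
W(A) = -2 - 7/A
s(M, g) = -9*g/2 (s(M, g) = 3*((-2 - 7/(-14))*g) = 3*((-2 - 7*(-1/14))*g) = 3*((-2 + 1/2)*g) = 3*(-3*g/2) = -9*g/2)
479604/(-151666) + Q(0, 521)/s(403, 697) = 479604/(-151666) + ((1/2)/521)/((-9/2*697)) = 479604*(-1/151666) + ((1/2)*(1/521))/(-6273/2) = -239802/75833 + (1/1042)*(-2/6273) = -239802/75833 - 1/3268233 = -783728885699/247839913089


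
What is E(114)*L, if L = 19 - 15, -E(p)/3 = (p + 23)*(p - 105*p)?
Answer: 19491264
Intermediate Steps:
E(p) = 312*p*(23 + p) (E(p) = -3*(p + 23)*(p - 105*p) = -3*(23 + p)*(-104*p) = -(-312)*p*(23 + p) = 312*p*(23 + p))
L = 4
E(114)*L = (312*114*(23 + 114))*4 = (312*114*137)*4 = 4872816*4 = 19491264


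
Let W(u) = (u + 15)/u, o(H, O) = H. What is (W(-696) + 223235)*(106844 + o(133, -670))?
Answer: 5540418741819/232 ≈ 2.3881e+10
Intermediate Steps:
W(u) = (15 + u)/u
(W(-696) + 223235)*(106844 + o(133, -670)) = ((15 - 696)/(-696) + 223235)*(106844 + 133) = (-1/696*(-681) + 223235)*106977 = (227/232 + 223235)*106977 = (51790747/232)*106977 = 5540418741819/232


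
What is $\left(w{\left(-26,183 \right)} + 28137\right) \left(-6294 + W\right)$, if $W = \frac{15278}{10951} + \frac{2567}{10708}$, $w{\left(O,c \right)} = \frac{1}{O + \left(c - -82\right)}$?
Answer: $- \frac{1240485874391758046}{7006482653} \approx -1.7705 \cdot 10^{8}$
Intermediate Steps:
$w{\left(O,c \right)} = \frac{1}{82 + O + c}$ ($w{\left(O,c \right)} = \frac{1}{O + \left(c + 82\right)} = \frac{1}{O + \left(82 + c\right)} = \frac{1}{82 + O + c}$)
$W = \frac{191708041}{117263308}$ ($W = 15278 \cdot \frac{1}{10951} + 2567 \cdot \frac{1}{10708} = \frac{15278}{10951} + \frac{2567}{10708} = \frac{191708041}{117263308} \approx 1.6349$)
$\left(w{\left(-26,183 \right)} + 28137\right) \left(-6294 + W\right) = \left(\frac{1}{82 - 26 + 183} + 28137\right) \left(-6294 + \frac{191708041}{117263308}\right) = \left(\frac{1}{239} + 28137\right) \left(- \frac{737863552511}{117263308}\right) = \frac{6724744}{239} \left(- \frac{737863552511}{117263308}\right) = - \frac{1240485874391758046}{7006482653}$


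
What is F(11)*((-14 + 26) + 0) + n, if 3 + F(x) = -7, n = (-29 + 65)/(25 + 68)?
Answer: -3708/31 ≈ -119.61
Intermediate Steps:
n = 12/31 (n = 36/93 = 36*(1/93) = 12/31 ≈ 0.38710)
F(x) = -10 (F(x) = -3 - 7 = -10)
F(11)*((-14 + 26) + 0) + n = -10*((-14 + 26) + 0) + 12/31 = -10*(12 + 0) + 12/31 = -10*12 + 12/31 = -120 + 12/31 = -3708/31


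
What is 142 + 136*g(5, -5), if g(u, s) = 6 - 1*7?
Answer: 6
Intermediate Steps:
g(u, s) = -1 (g(u, s) = 6 - 7 = -1)
142 + 136*g(5, -5) = 142 + 136*(-1) = 142 - 136 = 6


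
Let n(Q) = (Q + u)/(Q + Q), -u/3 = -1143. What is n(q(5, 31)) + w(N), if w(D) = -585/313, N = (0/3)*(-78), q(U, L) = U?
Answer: 534496/1565 ≈ 341.53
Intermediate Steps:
u = 3429 (u = -3*(-1143) = 3429)
N = 0 (N = (0*(⅓))*(-78) = 0*(-78) = 0)
n(Q) = (3429 + Q)/(2*Q) (n(Q) = (Q + 3429)/(Q + Q) = (3429 + Q)/((2*Q)) = (3429 + Q)*(1/(2*Q)) = (3429 + Q)/(2*Q))
w(D) = -585/313 (w(D) = -585*1/313 = -585/313)
n(q(5, 31)) + w(N) = (½)*(3429 + 5)/5 - 585/313 = (½)*(⅕)*3434 - 585/313 = 1717/5 - 585/313 = 534496/1565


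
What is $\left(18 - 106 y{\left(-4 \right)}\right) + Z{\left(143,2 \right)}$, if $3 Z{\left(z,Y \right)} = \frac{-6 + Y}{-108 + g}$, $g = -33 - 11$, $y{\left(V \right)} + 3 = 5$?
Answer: $- \frac{22115}{114} \approx -193.99$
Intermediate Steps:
$y{\left(V \right)} = 2$ ($y{\left(V \right)} = -3 + 5 = 2$)
$g = -44$
$Z{\left(z,Y \right)} = \frac{1}{76} - \frac{Y}{456}$ ($Z{\left(z,Y \right)} = \frac{\left(-6 + Y\right) \frac{1}{-108 - 44}}{3} = \frac{\left(-6 + Y\right) \frac{1}{-152}}{3} = \frac{\left(-6 + Y\right) \left(- \frac{1}{152}\right)}{3} = \frac{\frac{3}{76} - \frac{Y}{152}}{3} = \frac{1}{76} - \frac{Y}{456}$)
$\left(18 - 106 y{\left(-4 \right)}\right) + Z{\left(143,2 \right)} = \left(18 - 212\right) + \left(\frac{1}{76} - \frac{1}{228}\right) = -194 + \frac{1}{114} = - \frac{22115}{114}$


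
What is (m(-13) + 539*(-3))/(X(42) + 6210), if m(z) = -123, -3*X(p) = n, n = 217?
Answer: -5220/18413 ≈ -0.28350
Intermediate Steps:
X(p) = -217/3 (X(p) = -1/3*217 = -217/3)
(m(-13) + 539*(-3))/(X(42) + 6210) = (-123 + 539*(-3))/(-217/3 + 6210) = (-123 - 1617)/(18413/3) = -1740*3/18413 = -5220/18413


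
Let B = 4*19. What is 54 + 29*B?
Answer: 2258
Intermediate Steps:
B = 76
54 + 29*B = 54 + 29*76 = 54 + 2204 = 2258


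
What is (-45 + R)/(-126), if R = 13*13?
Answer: -62/63 ≈ -0.98413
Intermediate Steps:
R = 169
(-45 + R)/(-126) = (-45 + 169)/(-126) = 124*(-1/126) = -62/63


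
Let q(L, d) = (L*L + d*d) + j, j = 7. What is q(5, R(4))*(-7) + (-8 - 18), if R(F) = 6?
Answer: -502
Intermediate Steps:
q(L, d) = 7 + L**2 + d**2 (q(L, d) = (L*L + d*d) + 7 = (L**2 + d**2) + 7 = 7 + L**2 + d**2)
q(5, R(4))*(-7) + (-8 - 18) = (7 + 5**2 + 6**2)*(-7) + (-8 - 18) = (7 + 25 + 36)*(-7) - 26 = 68*(-7) - 26 = -476 - 26 = -502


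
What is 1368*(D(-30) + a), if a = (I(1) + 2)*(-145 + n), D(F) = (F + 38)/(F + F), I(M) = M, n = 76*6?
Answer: 6380808/5 ≈ 1.2762e+6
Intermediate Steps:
n = 456
D(F) = (38 + F)/(2*F) (D(F) = (38 + F)/((2*F)) = (38 + F)*(1/(2*F)) = (38 + F)/(2*F))
a = 933 (a = (1 + 2)*(-145 + 456) = 3*311 = 933)
1368*(D(-30) + a) = 1368*((½)*(38 - 30)/(-30) + 933) = 1368*((½)*(-1/30)*8 + 933) = 1368*(-2/15 + 933) = 1368*(13993/15) = 6380808/5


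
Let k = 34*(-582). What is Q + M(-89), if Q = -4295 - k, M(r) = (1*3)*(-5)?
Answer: 15478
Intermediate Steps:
k = -19788
M(r) = -15 (M(r) = 3*(-5) = -15)
Q = 15493 (Q = -4295 - 1*(-19788) = -4295 + 19788 = 15493)
Q + M(-89) = 15493 - 15 = 15478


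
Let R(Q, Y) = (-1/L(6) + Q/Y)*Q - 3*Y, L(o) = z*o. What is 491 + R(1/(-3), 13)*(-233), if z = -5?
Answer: 3735653/390 ≈ 9578.6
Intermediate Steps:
L(o) = -5*o
R(Q, Y) = -3*Y + Q*(1/30 + Q/Y) (R(Q, Y) = (-1/((-5*6)) + Q/Y)*Q - 3*Y = (-1/(-30) + Q/Y)*Q - 3*Y = (-1*(-1/30) + Q/Y)*Q - 3*Y = (1/30 + Q/Y)*Q - 3*Y = Q*(1/30 + Q/Y) - 3*Y = -3*Y + Q*(1/30 + Q/Y))
491 + R(1/(-3), 13)*(-233) = 491 + (-3*13 + (1/30)/(-3) + (1/(-3))**2/13)*(-233) = 491 + (-39 + (1/30)*(-1/3) + (-1/3)**2*(1/13))*(-233) = 491 + (-39 - 1/90 + (1/9)*(1/13))*(-233) = 491 + (-39 - 1/90 + 1/117)*(-233) = 491 - 15211/390*(-233) = 491 + 3544163/390 = 3735653/390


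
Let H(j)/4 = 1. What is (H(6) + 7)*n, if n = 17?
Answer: 187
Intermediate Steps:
H(j) = 4 (H(j) = 4*1 = 4)
(H(6) + 7)*n = (4 + 7)*17 = 11*17 = 187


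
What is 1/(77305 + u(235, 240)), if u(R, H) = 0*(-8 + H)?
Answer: 1/77305 ≈ 1.2936e-5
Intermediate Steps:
u(R, H) = 0
1/(77305 + u(235, 240)) = 1/(77305 + 0) = 1/77305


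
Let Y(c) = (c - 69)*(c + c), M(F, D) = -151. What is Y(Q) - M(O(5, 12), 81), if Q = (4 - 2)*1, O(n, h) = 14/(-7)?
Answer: -117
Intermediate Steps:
O(n, h) = -2 (O(n, h) = 14*(-⅐) = -2)
Q = 2 (Q = 2*1 = 2)
Y(c) = 2*c*(-69 + c) (Y(c) = (-69 + c)*(2*c) = 2*c*(-69 + c))
Y(Q) - M(O(5, 12), 81) = 2*2*(-69 + 2) - 1*(-151) = 2*2*(-67) + 151 = -268 + 151 = -117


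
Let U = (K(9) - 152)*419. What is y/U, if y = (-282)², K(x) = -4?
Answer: -6627/5447 ≈ -1.2166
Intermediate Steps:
y = 79524
U = -65364 (U = (-4 - 152)*419 = -156*419 = -65364)
y/U = 79524/(-65364) = 79524*(-1/65364) = -6627/5447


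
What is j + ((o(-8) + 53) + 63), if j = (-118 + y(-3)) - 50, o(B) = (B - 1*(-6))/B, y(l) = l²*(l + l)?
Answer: -423/4 ≈ -105.75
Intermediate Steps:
y(l) = 2*l³ (y(l) = l²*(2*l) = 2*l³)
o(B) = (6 + B)/B (o(B) = (B + 6)/B = (6 + B)/B)
j = -222 (j = (-118 + 2*(-3)³) - 50 = (-118 + 2*(-27)) - 50 = (-118 - 54) - 50 = -172 - 50 = -222)
j + ((o(-8) + 53) + 63) = -222 + (((6 - 8)/(-8) + 53) + 63) = -222 + ((-⅛*(-2) + 53) + 63) = -222 + ((¼ + 53) + 63) = -222 + (213/4 + 63) = -222 + 465/4 = -423/4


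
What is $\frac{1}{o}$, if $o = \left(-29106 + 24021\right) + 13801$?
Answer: $\frac{1}{8716} \approx 0.00011473$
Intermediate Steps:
$o = 8716$ ($o = -5085 + 13801 = 8716$)
$\frac{1}{o} = \frac{1}{8716}$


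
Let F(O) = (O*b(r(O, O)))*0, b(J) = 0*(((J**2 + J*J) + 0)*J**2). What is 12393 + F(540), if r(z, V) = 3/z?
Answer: 12393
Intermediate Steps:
b(J) = 0 (b(J) = 0*(((J**2 + J**2) + 0)*J**2) = 0*((2*J**2 + 0)*J**2) = 0*((2*J**2)*J**2) = 0*(2*J**4) = 0)
F(O) = 0 (F(O) = (O*0)*0 = 0*0 = 0)
12393 + F(540) = 12393 + 0 = 12393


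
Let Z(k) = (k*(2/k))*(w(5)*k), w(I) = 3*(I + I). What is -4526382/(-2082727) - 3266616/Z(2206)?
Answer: -258514892513/11486239405 ≈ -22.506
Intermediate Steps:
w(I) = 6*I (w(I) = 3*(2*I) = 6*I)
Z(k) = 60*k (Z(k) = (k*(2/k))*((6*5)*k) = 2*(30*k) = 60*k)
-4526382/(-2082727) - 3266616/Z(2206) = -4526382/(-2082727) - 3266616/(60*2206) = -4526382*(-1/2082727) - 3266616/132360 = 4526382/2082727 - 3266616*1/132360 = 4526382/2082727 - 136109/5515 = -258514892513/11486239405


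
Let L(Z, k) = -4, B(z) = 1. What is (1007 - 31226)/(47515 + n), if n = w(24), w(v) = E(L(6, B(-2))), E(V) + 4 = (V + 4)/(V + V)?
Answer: -10073/15837 ≈ -0.63604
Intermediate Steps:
E(V) = -4 + (4 + V)/(2*V) (E(V) = -4 + (V + 4)/(V + V) = -4 + (4 + V)/((2*V)) = -4 + (4 + V)*(1/(2*V)) = -4 + (4 + V)/(2*V))
w(v) = -4 (w(v) = -7/2 + 2/(-4) = -7/2 + 2*(-¼) = -7/2 - ½ = -4)
n = -4
(1007 - 31226)/(47515 + n) = (1007 - 31226)/(47515 - 4) = -30219/47511 = -30219*1/47511 = -10073/15837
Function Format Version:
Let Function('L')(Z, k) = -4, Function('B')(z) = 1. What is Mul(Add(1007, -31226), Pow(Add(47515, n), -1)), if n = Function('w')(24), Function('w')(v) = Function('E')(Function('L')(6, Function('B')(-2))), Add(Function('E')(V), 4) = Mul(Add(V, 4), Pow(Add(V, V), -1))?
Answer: Rational(-10073, 15837) ≈ -0.63604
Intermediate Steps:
Function('E')(V) = Add(-4, Mul(Rational(1, 2), Pow(V, -1), Add(4, V))) (Function('E')(V) = Add(-4, Mul(Add(V, 4), Pow(Add(V, V), -1))) = Add(-4, Mul(Add(4, V), Pow(Mul(2, V), -1))) = Add(-4, Mul(Add(4, V), Mul(Rational(1, 2), Pow(V, -1)))) = Add(-4, Mul(Rational(1, 2), Pow(V, -1), Add(4, V))))
Function('w')(v) = -4 (Function('w')(v) = Add(Rational(-7, 2), Mul(2, Pow(-4, -1))) = Add(Rational(-7, 2), Mul(2, Rational(-1, 4))) = Add(Rational(-7, 2), Rational(-1, 2)) = -4)
n = -4
Mul(Add(1007, -31226), Pow(Add(47515, n), -1)) = Mul(Add(1007, -31226), Pow(Add(47515, -4), -1)) = Mul(-30219, Pow(47511, -1)) = Mul(-30219, Rational(1, 47511)) = Rational(-10073, 15837)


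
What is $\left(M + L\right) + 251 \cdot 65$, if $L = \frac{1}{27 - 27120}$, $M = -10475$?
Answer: $\frac{158223119}{27093} \approx 5840.0$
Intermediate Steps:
$L = - \frac{1}{27093}$ ($L = \frac{1}{-27093} = - \frac{1}{27093} \approx -3.691 \cdot 10^{-5}$)
$\left(M + L\right) + 251 \cdot 65 = \left(-10475 - \frac{1}{27093}\right) + 251 \cdot 65 = - \frac{283799176}{27093} + 16315 = \frac{158223119}{27093}$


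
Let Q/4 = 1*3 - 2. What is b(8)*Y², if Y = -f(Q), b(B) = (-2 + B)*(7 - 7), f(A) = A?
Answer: 0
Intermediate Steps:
Q = 4 (Q = 4*(1*3 - 2) = 4*(3 - 2) = 4*1 = 4)
b(B) = 0 (b(B) = (-2 + B)*0 = 0)
Y = -4 (Y = -1*4 = -4)
b(8)*Y² = 0*(-4)² = 0*16 = 0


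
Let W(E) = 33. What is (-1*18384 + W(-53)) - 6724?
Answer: -25075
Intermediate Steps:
(-1*18384 + W(-53)) - 6724 = (-1*18384 + 33) - 6724 = (-18384 + 33) - 6724 = -18351 - 6724 = -25075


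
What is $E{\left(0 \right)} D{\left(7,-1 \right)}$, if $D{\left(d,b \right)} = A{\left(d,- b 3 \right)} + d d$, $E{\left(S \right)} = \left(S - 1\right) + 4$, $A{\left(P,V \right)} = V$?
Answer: $156$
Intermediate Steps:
$E{\left(S \right)} = 3 + S$ ($E{\left(S \right)} = \left(-1 + S\right) + 4 = 3 + S$)
$D{\left(d,b \right)} = d^{2} - 3 b$ ($D{\left(d,b \right)} = - b 3 + d d = - 3 b + d^{2} = d^{2} - 3 b$)
$E{\left(0 \right)} D{\left(7,-1 \right)} = \left(3 + 0\right) \left(7^{2} - -3\right) = 3 \left(49 + 3\right) = 3 \cdot 52 = 156$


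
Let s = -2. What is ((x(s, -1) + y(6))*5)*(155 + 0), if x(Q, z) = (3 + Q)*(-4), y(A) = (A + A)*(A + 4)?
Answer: 89900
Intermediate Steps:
y(A) = 2*A*(4 + A) (y(A) = (2*A)*(4 + A) = 2*A*(4 + A))
x(Q, z) = -12 - 4*Q
((x(s, -1) + y(6))*5)*(155 + 0) = (((-12 - 4*(-2)) + 2*6*(4 + 6))*5)*(155 + 0) = (((-12 + 8) + 2*6*10)*5)*155 = ((-4 + 120)*5)*155 = (116*5)*155 = 580*155 = 89900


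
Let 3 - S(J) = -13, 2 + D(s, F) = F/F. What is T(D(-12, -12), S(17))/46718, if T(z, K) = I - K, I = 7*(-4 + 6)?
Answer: -1/23359 ≈ -4.2810e-5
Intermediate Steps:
I = 14 (I = 7*2 = 14)
D(s, F) = -1 (D(s, F) = -2 + F/F = -2 + 1 = -1)
S(J) = 16 (S(J) = 3 - 1*(-13) = 3 + 13 = 16)
T(z, K) = 14 - K
T(D(-12, -12), S(17))/46718 = (14 - 1*16)/46718 = (14 - 16)*(1/46718) = -2*1/46718 = -1/23359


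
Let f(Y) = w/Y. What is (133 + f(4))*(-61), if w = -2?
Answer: -16165/2 ≈ -8082.5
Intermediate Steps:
f(Y) = -2/Y
(133 + f(4))*(-61) = (133 - 2/4)*(-61) = (133 - 2*¼)*(-61) = (133 - ½)*(-61) = (265/2)*(-61) = -16165/2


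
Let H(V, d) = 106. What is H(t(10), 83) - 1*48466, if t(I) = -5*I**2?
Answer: -48360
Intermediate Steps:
H(t(10), 83) - 1*48466 = 106 - 1*48466 = 106 - 48466 = -48360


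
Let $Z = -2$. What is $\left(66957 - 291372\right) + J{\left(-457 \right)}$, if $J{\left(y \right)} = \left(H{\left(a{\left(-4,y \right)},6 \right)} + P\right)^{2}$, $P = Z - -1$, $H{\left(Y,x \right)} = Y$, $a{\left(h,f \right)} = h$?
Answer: $-224390$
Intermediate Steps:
$P = -1$ ($P = -2 - -1 = -2 + 1 = -1$)
$J{\left(y \right)} = 25$ ($J{\left(y \right)} = \left(-4 - 1\right)^{2} = \left(-5\right)^{2} = 25$)
$\left(66957 - 291372\right) + J{\left(-457 \right)} = \left(66957 - 291372\right) + 25 = -224415 + 25 = -224390$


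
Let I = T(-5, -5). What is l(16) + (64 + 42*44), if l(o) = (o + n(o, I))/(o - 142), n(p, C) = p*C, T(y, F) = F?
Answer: 120488/63 ≈ 1912.5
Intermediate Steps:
I = -5
n(p, C) = C*p
l(o) = -4*o/(-142 + o) (l(o) = (o - 5*o)/(o - 142) = (-4*o)/(-142 + o) = -4*o/(-142 + o))
l(16) + (64 + 42*44) = -4*16/(-142 + 16) + (64 + 42*44) = -4*16/(-126) + (64 + 1848) = -4*16*(-1/126) + 1912 = 32/63 + 1912 = 120488/63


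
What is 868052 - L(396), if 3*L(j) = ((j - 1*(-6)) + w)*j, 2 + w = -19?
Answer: 817760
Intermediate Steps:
w = -21 (w = -2 - 19 = -21)
L(j) = j*(-15 + j)/3 (L(j) = (((j - 1*(-6)) - 21)*j)/3 = (((j + 6) - 21)*j)/3 = (((6 + j) - 21)*j)/3 = ((-15 + j)*j)/3 = (j*(-15 + j))/3 = j*(-15 + j)/3)
868052 - L(396) = 868052 - 396*(-15 + 396)/3 = 868052 - 396*381/3 = 868052 - 1*50292 = 868052 - 50292 = 817760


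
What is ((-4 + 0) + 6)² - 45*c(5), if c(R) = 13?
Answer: -581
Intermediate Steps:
((-4 + 0) + 6)² - 45*c(5) = ((-4 + 0) + 6)² - 45*13 = (-4 + 6)² - 585 = 2² - 585 = 4 - 585 = -581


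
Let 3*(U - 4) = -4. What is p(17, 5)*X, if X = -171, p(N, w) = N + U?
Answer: -3363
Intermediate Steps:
U = 8/3 (U = 4 + (1/3)*(-4) = 4 - 4/3 = 8/3 ≈ 2.6667)
p(N, w) = 8/3 + N (p(N, w) = N + 8/3 = 8/3 + N)
p(17, 5)*X = (8/3 + 17)*(-171) = (59/3)*(-171) = -3363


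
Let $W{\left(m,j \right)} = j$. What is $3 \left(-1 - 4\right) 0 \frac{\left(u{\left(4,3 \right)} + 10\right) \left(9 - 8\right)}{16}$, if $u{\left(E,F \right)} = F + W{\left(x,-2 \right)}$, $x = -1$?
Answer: $0$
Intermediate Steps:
$u{\left(E,F \right)} = -2 + F$ ($u{\left(E,F \right)} = F - 2 = -2 + F$)
$3 \left(-1 - 4\right) 0 \frac{\left(u{\left(4,3 \right)} + 10\right) \left(9 - 8\right)}{16} = 3 \left(-1 - 4\right) 0 \frac{\left(\left(-2 + 3\right) + 10\right) \left(9 - 8\right)}{16} = 3 \left(-5\right) 0 \left(1 + 10\right) 1 \cdot \frac{1}{16} = \left(-15\right) 0 \cdot 11 \cdot 1 \cdot \frac{1}{16} = 0 \cdot 11 \cdot \frac{1}{16} = 0 \cdot \frac{11}{16} = 0$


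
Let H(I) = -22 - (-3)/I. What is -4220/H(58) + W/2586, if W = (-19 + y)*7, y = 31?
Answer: 105509382/548663 ≈ 192.30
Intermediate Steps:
W = 84 (W = (-19 + 31)*7 = 12*7 = 84)
H(I) = -22 + 3/I
-4220/H(58) + W/2586 = -4220/(-22 + 3/58) + 84/2586 = -4220/(-22 + 3*(1/58)) + 84*(1/2586) = -4220/(-22 + 3/58) + 14/431 = -4220/(-1273/58) + 14/431 = -4220*(-58/1273) + 14/431 = 244760/1273 + 14/431 = 105509382/548663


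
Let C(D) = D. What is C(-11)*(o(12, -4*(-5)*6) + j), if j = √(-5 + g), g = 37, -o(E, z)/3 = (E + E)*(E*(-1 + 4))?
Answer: 28512 - 44*√2 ≈ 28450.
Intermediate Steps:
o(E, z) = -18*E² (o(E, z) = -3*(E + E)*E*(-1 + 4) = -3*2*E*E*3 = -3*2*E*3*E = -18*E²)
j = 4*√2 (j = √(-5 + 37) = √32 = 4*√2 ≈ 5.6569)
C(-11)*(o(12, -4*(-5)*6) + j) = -11*(-18*12² + 4*√2) = -11*(-18*144 + 4*√2) = -11*(-2592 + 4*√2) = 28512 - 44*√2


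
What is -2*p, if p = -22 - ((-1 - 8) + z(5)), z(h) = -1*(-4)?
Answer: 34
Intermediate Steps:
z(h) = 4
p = -17 (p = -22 - ((-1 - 8) + 4) = -22 - (-9 + 4) = -22 - 1*(-5) = -22 + 5 = -17)
-2*p = -2*(-17) = 34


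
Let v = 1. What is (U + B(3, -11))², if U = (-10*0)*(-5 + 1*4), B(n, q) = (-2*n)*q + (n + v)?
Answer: 4900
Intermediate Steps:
B(n, q) = 1 + n - 2*n*q (B(n, q) = (-2*n)*q + (n + 1) = -2*n*q + (1 + n) = 1 + n - 2*n*q)
U = 0 (U = (-2*0)*(-5 + 4) = 0*(-1) = 0)
(U + B(3, -11))² = (0 + (1 + 3 - 2*3*(-11)))² = (0 + (1 + 3 + 66))² = (0 + 70)² = 70² = 4900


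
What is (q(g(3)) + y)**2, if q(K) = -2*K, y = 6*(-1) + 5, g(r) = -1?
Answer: 1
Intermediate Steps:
y = -1 (y = -6 + 5 = -1)
(q(g(3)) + y)**2 = (-2*(-1) - 1)**2 = (2 - 1)**2 = 1**2 = 1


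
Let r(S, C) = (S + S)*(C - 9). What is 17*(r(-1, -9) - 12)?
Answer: 408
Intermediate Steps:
r(S, C) = 2*S*(-9 + C) (r(S, C) = (2*S)*(-9 + C) = 2*S*(-9 + C))
17*(r(-1, -9) - 12) = 17*(2*(-1)*(-9 - 9) - 12) = 17*(2*(-1)*(-18) - 12) = 17*(36 - 12) = 17*24 = 408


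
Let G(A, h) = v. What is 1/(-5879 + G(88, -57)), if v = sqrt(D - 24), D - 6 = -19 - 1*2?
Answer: -5879/34562680 - I*sqrt(39)/34562680 ≈ -0.0001701 - 1.8069e-7*I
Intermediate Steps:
D = -15 (D = 6 + (-19 - 1*2) = 6 + (-19 - 2) = 6 - 21 = -15)
v = I*sqrt(39) (v = sqrt(-15 - 24) = sqrt(-39) = I*sqrt(39) ≈ 6.245*I)
G(A, h) = I*sqrt(39)
1/(-5879 + G(88, -57)) = 1/(-5879 + I*sqrt(39))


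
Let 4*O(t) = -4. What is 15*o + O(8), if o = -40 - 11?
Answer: -766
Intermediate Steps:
o = -51
O(t) = -1 (O(t) = (¼)*(-4) = -1)
15*o + O(8) = 15*(-51) - 1 = -765 - 1 = -766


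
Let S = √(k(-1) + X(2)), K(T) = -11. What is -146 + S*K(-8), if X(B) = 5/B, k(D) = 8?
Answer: -146 - 11*√42/2 ≈ -181.64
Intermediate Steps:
S = √42/2 (S = √(8 + 5/2) = √(21/2) = √42/2 ≈ 3.2404)
-146 + S*K(-8) = -146 + (√42/2)*(-11) = -146 - 11*√42/2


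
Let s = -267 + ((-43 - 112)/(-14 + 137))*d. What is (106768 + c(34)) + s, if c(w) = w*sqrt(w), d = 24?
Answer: 4365301/41 + 34*sqrt(34) ≈ 1.0667e+5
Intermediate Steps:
s = -12187/41 (s = -267 + ((-43 - 112)/(-14 + 137))*24 = -267 - 155/123*24 = -267 - 1240/41 = -12187/41 ≈ -297.24)
c(w) = w**(3/2)
(106768 + c(34)) + s = (106768 + 34**(3/2)) - 12187/41 = (106768 + 34*sqrt(34)) - 12187/41 = 4365301/41 + 34*sqrt(34)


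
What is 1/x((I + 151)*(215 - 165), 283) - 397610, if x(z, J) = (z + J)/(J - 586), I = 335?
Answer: -9774446933/24583 ≈ -3.9761e+5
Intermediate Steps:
x(z, J) = (J + z)/(-586 + J)
1/x((I + 151)*(215 - 165), 283) - 397610 = 1/((283 + (335 + 151)*(215 - 165))/(-586 + 283)) - 397610 = 1/((283 + 486*50)/(-303)) - 397610 = 1/(-(283 + 24300)/303) - 397610 = 1/(-1/303*24583) - 397610 = 1/(-24583/303) - 397610 = -303/24583 - 397610 = -9774446933/24583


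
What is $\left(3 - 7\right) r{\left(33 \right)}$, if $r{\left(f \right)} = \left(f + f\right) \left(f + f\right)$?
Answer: $-17424$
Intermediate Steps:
$r{\left(f \right)} = 4 f^{2}$ ($r{\left(f \right)} = 2 f 2 f = 4 f^{2}$)
$\left(3 - 7\right) r{\left(33 \right)} = \left(3 - 7\right) 4 \cdot 33^{2} = - 4 \cdot 4 \cdot 1089 = \left(-4\right) 4356 = -17424$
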